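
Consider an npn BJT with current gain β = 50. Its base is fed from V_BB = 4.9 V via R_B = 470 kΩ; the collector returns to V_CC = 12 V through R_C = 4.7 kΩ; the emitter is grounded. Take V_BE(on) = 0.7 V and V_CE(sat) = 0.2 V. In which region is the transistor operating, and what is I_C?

Assume active. Base-emitter loop: I_B = (V_BB − V_BE)/R_B = (4.9 − 0.7)/470 = 0.00894 mA.
I_C = β·I_B = 50×0.00894 = 0.447 mA.
V_CE = V_CC − I_C·R_C = 12 − 0.447×4.7 = 9.9 V > V_CE(sat), so the active-region assumption holds.

active; I_C ≈ 0.45 mA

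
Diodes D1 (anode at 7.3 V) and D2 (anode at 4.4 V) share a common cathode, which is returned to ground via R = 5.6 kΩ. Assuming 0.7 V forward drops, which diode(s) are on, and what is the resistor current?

Assume both conduct. Then node N would need to be at both 7.3−0.7 = 6.6 V and 4.4−0.7 = 3.7 V, which is impossible.
Assume only D1 conducts: V_N = 7.3 − 0.7 = 6.6 V, so I_R = 6.6/5.6 = 1.18 mA.
Check D2: its anode-to-cathode voltage is 4.4 − 6.6 = -2.2 V < 0.7 V, so it is off. The assumption is consistent.

Only D1 conducts; I_R ≈ 1.2 mA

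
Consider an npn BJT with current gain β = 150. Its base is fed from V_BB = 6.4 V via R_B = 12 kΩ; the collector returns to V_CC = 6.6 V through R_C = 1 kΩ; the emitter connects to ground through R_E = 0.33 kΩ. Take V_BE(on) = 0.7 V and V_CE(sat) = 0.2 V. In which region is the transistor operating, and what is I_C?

saturation; I_C ≈ 4.7 mA

Assume active: I_B = (6.4 − 0.7)/(12 + 151×0.33) = 0.0922 mA, I_C = β·I_B = 13.8 mA.
Then V_CE = 6.6 − 13.8×1 − 13.9×0.33 = -11.8 V < 0.2 V — the active assumption fails.
Re-solve with V_CE = 0.2 V. KCL at the emitter: V_E/R_E = (V_BB−0.7−V_E)/R_B + (V_CC−0.2−V_E)/R_C, giving V_E = 1.67 V.
I_C = (V_CC − 0.2 − V_E)/R_C = (6.4 − 1.67)/1 = 4.73 mA.
Check: I_B = (5.7 − 1.67)/12 = 0.336 mA, and β·I_B = 50.4 mA > I_C, confirming saturation.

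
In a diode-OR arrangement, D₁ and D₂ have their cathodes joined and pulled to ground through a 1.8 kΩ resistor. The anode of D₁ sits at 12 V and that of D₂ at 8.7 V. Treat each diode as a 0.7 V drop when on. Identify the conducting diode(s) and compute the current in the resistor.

Only D₁ conducts; I_R ≈ 6.3 mA

Assume both conduct. Then node N would need to be at both 12−0.7 = 11.3 V and 8.7−0.7 = 8 V, which is impossible.
Assume only D₁ conducts: V_N = 12 − 0.7 = 11.3 V, so I_R = 11.3/1.8 = 6.28 mA.
Check D₂: its anode-to-cathode voltage is 8.7 − 11.3 = -2.6 V < 0.7 V, so it is off. The assumption is consistent.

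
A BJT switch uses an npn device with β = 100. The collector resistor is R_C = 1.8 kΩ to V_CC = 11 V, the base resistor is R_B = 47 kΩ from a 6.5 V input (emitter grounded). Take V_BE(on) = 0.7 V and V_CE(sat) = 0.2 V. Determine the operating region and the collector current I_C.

Assume active: I_B = (6.5 − 0.7)/47 = 0.123 mA, giving I_C = β·I_B = 12.3 mA.
But then V_CE = 11 − 12.3×1.8 = -11.2 V < V_CE(sat) = 0.2 V — impossible in the active region.
So the transistor is saturated. With V_CE = 0.2 V, I_C = (V_CC − 0.2)/R_C = 10.8/1.8 = 6 mA.
Check: β·I_B = 12.3 mA > I_C = 6 mA, confirming saturation.

saturation; I_C ≈ 6 mA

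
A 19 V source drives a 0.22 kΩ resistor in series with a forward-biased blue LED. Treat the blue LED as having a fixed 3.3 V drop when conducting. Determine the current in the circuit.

KVL around the loop: 19 = V_D + I·R = 3.3 + I × 0.22 kΩ.
So I = (19 − 3.3) / 0.22 kΩ = 15.7 / 0.22 = 71.4 mA.

I ≈ 71 mA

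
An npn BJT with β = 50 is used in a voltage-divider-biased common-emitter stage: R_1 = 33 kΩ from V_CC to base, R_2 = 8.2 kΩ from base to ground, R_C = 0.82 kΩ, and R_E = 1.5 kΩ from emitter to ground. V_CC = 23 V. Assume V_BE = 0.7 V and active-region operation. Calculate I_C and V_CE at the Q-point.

Thevenize the base divider: V_Th = V_CC·R_2/(R_1+R_2) = 23×8.2/41.2 = 4.58 V, R_Th = R_1‖R_2 = 6.57 kΩ.
Base-emitter loop: V_Th = I_B·R_Th + V_BE + (β+1)I_B·R_E, so I_B = (4.58 − 0.7) / (6.57 + 51×1.5) = 0.0467 mA.
I_C = β·I_B = 50×0.0467 = 2.33 mA, and I_E = (β+1)I_B = 2.38 mA.
V_CE = V_CC − I_C·R_C − I_E·R_E = 23 − 2.33×0.82 − 2.38×1.5 = 17.5 V.
V_CE = 17.5 V > 0.2 V confirms active-region operation.

I_C ≈ 2.3 mA, V_CE ≈ 18 V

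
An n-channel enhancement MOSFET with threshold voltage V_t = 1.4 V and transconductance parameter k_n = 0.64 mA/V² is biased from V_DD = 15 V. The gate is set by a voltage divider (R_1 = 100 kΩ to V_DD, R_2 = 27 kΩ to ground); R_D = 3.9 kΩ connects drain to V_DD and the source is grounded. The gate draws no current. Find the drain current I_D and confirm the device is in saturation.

I_D ≈ 1 mA

V_G = V_DD·R_2/(R_1+R_2) = 15×27/127 = 3.19 V. With the source grounded, V_GS = V_G = 3.19 V.
Assume saturation: I_D = (k_n/2)(V_GS − V_t)² = (0.64/2)×(3.19 − 1.4)² = 0.32×1.79² = 1.02 mA.
V_DS = V_DD − I_D·R_D = 15 − 1.02×3.9 = 11 V.
Saturation requires V_DS ≥ V_GS − V_t = 1.79 V; 11 ≥ 1.79 ✓.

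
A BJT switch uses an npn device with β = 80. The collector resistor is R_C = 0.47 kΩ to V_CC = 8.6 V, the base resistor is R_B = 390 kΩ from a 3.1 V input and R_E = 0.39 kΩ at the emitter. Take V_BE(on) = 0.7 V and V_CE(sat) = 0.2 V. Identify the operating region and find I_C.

active; I_C ≈ 0.46 mA

Assume active. Base-emitter loop: I_B = (V_BB − V_BE)/(R_B + (β+1)R_E) = (3.1 − 0.7)/(390 + 81×0.39) = 0.00569 mA.
I_C = β·I_B = 80×0.00569 = 0.455 mA.
V_CE = V_CC − I_C·R_C − I_E·R_E = 8.6 − 0.455×0.47 − 0.461×0.39 = 8.21 V > V_CE(sat), so the active-region assumption holds.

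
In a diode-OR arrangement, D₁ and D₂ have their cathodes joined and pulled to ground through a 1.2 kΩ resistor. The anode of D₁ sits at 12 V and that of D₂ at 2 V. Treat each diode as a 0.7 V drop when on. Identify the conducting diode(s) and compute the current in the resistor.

Assume both conduct. Then node N would need to be at both 12−0.7 = 11.3 V and 2−0.7 = 1.3 V, which is impossible.
Assume only D₁ conducts: V_N = 12 − 0.7 = 11.3 V, so I_R = 11.3/1.2 = 9.42 mA.
Check D₂: its anode-to-cathode voltage is 2 − 11.3 = -9.3 V < 0.7 V, so it is off. The assumption is consistent.

Only D₁ conducts; I_R ≈ 9.4 mA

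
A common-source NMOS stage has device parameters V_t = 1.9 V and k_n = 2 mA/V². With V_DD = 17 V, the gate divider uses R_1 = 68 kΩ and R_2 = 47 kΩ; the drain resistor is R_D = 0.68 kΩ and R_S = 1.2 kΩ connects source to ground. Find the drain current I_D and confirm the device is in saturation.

I_D ≈ 2.8 mA

V_G = V_DD·R_2/(R_1+R_2) = 17×47/115 = 6.95 V.
Assume saturation: I_D = (k_n/2)(V_GS − V_t)² with V_GS = V_G − I_D·R_S = 6.95 − 1.2·I_D.
Substituting gives 1.44·I_D² − 13.1·I_D + 25.5 = 0, with roots I_D = 2.81 or 6.3 mA.
The root I_D = 6.3 mA gives V_GS = -0.61 V ≤ V_t, so take I_D = 2.81 mA.
Then V_GS = 3.58 V and V_DS = V_DD − I_D(R_D+R_S) = 17 − 2.81×1.88 = 11.7 V.
Saturation requires V_DS ≥ V_GS − V_t = 1.68 V; 11.7 ≥ 1.68 ✓.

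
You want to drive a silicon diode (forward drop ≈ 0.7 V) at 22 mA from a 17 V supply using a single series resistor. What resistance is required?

The resistor drops V_S − V_D = 17 − 0.7 = 16.3 V at 22 mA.
R = 16.3 V / 22 mA = 0.741 kΩ.

R ≈ 0.74 kΩ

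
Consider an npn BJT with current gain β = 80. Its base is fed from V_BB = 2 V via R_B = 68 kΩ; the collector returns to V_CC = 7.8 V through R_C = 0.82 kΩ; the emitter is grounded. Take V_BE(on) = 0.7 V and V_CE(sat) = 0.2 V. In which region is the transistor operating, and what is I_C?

active; I_C ≈ 1.5 mA

Assume active. Base-emitter loop: I_B = (V_BB − V_BE)/R_B = (2 − 0.7)/68 = 0.0191 mA.
I_C = β·I_B = 80×0.0191 = 1.53 mA.
V_CE = V_CC − I_C·R_C = 7.8 − 1.53×0.82 = 6.55 V > V_CE(sat), so the active-region assumption holds.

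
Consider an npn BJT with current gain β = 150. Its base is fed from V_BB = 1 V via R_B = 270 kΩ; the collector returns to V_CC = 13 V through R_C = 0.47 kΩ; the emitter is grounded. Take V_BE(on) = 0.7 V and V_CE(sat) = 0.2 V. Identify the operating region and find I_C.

Assume active. Base-emitter loop: I_B = (V_BB − V_BE)/R_B = (1 − 0.7)/270 = 0.00111 mA.
I_C = β·I_B = 150×0.00111 = 0.167 mA.
V_CE = V_CC − I_C·R_C = 13 − 0.167×0.47 = 12.9 V > V_CE(sat), so the active-region assumption holds.

active; I_C ≈ 0.17 mA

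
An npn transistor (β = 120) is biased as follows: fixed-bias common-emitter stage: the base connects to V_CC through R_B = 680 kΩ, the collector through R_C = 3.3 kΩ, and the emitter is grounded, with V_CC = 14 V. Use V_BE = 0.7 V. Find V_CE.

V_CE ≈ 6.3 V

Base loop: V_CC = I_B·R_B + V_BE, so I_B = (14 − 0.7)/680 kΩ = 0.0196 mA.
In the active region I_C = β·I_B = 120 × 0.0196 = 2.35 mA.
Collector loop: V_CE = V_CC − I_C·R_C = 14 − 2.35×3.3 = 6.25 V.
Since V_CE = 6.25 V > V_CE(sat) ≈ 0.2 V, the transistor is in the active region as assumed.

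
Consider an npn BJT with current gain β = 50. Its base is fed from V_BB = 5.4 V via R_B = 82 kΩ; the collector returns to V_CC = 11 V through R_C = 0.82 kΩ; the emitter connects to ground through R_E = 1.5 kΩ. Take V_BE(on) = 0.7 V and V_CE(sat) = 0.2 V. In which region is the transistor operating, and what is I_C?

active; I_C ≈ 1.5 mA

Assume active. Base-emitter loop: I_B = (V_BB − V_BE)/(R_B + (β+1)R_E) = (5.4 − 0.7)/(82 + 51×1.5) = 0.0297 mA.
I_C = β·I_B = 50×0.0297 = 1.48 mA.
V_CE = V_CC − I_C·R_C − I_E·R_E = 11 − 1.48×0.82 − 1.51×1.5 = 7.52 V > V_CE(sat), so the active-region assumption holds.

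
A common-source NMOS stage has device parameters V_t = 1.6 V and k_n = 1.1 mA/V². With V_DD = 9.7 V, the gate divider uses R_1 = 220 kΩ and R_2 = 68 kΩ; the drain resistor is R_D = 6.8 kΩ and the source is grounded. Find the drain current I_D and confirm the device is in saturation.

V_G = V_DD·R_2/(R_1+R_2) = 9.7×68/288 = 2.29 V. With the source grounded, V_GS = V_G = 2.29 V.
Assume saturation: I_D = (k_n/2)(V_GS − V_t)² = (1.1/2)×(2.29 − 1.6)² = 0.55×0.69² = 0.262 mA.
V_DS = V_DD − I_D·R_D = 9.7 − 0.262×6.8 = 7.92 V.
Saturation requires V_DS ≥ V_GS − V_t = 0.69 V; 7.92 ≥ 0.69 ✓.

I_D ≈ 0.26 mA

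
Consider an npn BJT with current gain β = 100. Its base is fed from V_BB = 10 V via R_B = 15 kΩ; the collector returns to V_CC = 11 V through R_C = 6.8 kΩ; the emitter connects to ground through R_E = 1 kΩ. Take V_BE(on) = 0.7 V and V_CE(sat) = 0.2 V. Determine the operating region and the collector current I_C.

Assume active: I_B = (10 − 0.7)/(15 + 101×1) = 0.0802 mA, I_C = β·I_B = 8.02 mA.
Then V_CE = 11 − 8.02×6.8 − 8.1×1 = -51.6 V < 0.2 V — the active assumption fails.
Re-solve with V_CE = 0.2 V. KCL at the emitter: V_E/R_E = (V_BB−0.7−V_E)/R_B + (V_CC−0.2−V_E)/R_C, giving V_E = 1.82 V.
I_C = (V_CC − 0.2 − V_E)/R_C = (10.8 − 1.82)/6.8 = 1.32 mA.
Check: I_B = (9.3 − 1.82)/15 = 0.499 mA, and β·I_B = 49.9 mA > I_C, confirming saturation.

saturation; I_C ≈ 1.3 mA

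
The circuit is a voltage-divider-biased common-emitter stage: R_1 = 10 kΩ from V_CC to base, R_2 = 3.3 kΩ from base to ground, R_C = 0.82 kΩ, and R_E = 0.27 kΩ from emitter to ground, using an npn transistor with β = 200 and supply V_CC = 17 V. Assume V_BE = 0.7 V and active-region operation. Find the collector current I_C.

I_C ≈ 12 mA

Thevenize the base divider: V_Th = V_CC·R_2/(R_1+R_2) = 17×3.3/13.3 = 4.22 V, R_Th = R_1‖R_2 = 2.48 kΩ.
Base-emitter loop: V_Th = I_B·R_Th + V_BE + (β+1)I_B·R_E, so I_B = (4.22 − 0.7) / (2.48 + 201×0.27) = 0.062 mA.
I_C = β·I_B = 200×0.062 = 12.4 mA, and I_E = (β+1)I_B = 12.5 mA.
V_CE = V_CC − I_C·R_C − I_E·R_E = 17 − 12.4×0.82 − 12.5×0.27 = 3.47 V.
V_CE = 3.47 V > 0.2 V confirms active-region operation.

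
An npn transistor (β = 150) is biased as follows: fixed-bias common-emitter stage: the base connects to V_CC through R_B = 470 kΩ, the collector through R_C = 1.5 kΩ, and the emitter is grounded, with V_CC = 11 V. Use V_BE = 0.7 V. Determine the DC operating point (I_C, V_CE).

I_C ≈ 3.3 mA, V_CE ≈ 6.1 V

Base loop: V_CC = I_B·R_B + V_BE, so I_B = (11 − 0.7)/470 kΩ = 0.0219 mA.
In the active region I_C = β·I_B = 150 × 0.0219 = 3.29 mA.
Collector loop: V_CE = V_CC − I_C·R_C = 11 − 3.29×1.5 = 6.07 V.
Since V_CE = 6.07 V > V_CE(sat) ≈ 0.2 V, the transistor is in the active region as assumed.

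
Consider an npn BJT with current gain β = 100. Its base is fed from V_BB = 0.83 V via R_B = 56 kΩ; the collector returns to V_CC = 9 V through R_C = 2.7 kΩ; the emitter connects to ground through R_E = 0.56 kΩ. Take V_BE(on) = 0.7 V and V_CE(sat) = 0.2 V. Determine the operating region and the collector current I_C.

active; I_C ≈ 0.12 mA

Assume active. Base-emitter loop: I_B = (V_BB − V_BE)/(R_B + (β+1)R_E) = (0.83 − 0.7)/(56 + 101×0.56) = 0.00115 mA.
I_C = β·I_B = 100×0.00115 = 0.115 mA.
V_CE = V_CC − I_C·R_C − I_E·R_E = 9 − 0.115×2.7 − 0.117×0.56 = 8.62 V > V_CE(sat), so the active-region assumption holds.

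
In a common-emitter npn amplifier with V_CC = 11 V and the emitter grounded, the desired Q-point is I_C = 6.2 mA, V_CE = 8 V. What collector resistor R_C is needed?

Collector loop: V_CC = I_C·R_C + V_CE.
R_C = (V_CC − V_CE)/I_C = (11 − 8)/6.2 = 0.484 kΩ.

R_C ≈ 0.48 kΩ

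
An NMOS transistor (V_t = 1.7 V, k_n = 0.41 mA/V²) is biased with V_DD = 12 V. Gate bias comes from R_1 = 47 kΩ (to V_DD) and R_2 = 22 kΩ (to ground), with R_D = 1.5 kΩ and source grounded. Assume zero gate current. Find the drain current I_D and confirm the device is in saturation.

I_D ≈ 0.93 mA

V_G = V_DD·R_2/(R_1+R_2) = 12×22/69 = 3.83 V. With the source grounded, V_GS = V_G = 3.83 V.
Assume saturation: I_D = (k_n/2)(V_GS − V_t)² = (0.41/2)×(3.83 − 1.7)² = 0.205×2.13² = 0.927 mA.
V_DS = V_DD − I_D·R_D = 12 − 0.927×1.5 = 10.6 V.
Saturation requires V_DS ≥ V_GS − V_t = 2.13 V; 10.6 ≥ 2.13 ✓.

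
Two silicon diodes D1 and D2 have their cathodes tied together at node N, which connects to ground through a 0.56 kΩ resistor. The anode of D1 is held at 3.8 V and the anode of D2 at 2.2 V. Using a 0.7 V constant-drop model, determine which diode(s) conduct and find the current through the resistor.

Only D1 conducts; I_R ≈ 5.5 mA

Assume both conduct. Then node N would need to be at both 3.8−0.7 = 3.1 V and 2.2−0.7 = 1.5 V, which is impossible.
Assume only D1 conducts: V_N = 3.8 − 0.7 = 3.1 V, so I_R = 3.1/0.56 = 5.54 mA.
Check D2: its anode-to-cathode voltage is 2.2 − 3.1 = -0.9 V < 0.7 V, so it is off. The assumption is consistent.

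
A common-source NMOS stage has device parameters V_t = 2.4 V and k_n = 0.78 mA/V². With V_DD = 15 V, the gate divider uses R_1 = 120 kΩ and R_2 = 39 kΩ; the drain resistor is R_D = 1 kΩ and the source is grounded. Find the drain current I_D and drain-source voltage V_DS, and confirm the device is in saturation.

V_G = V_DD·R_2/(R_1+R_2) = 15×39/159 = 3.68 V. With the source grounded, V_GS = V_G = 3.68 V.
Assume saturation: I_D = (k_n/2)(V_GS − V_t)² = (0.78/2)×(3.68 − 2.4)² = 0.39×1.28² = 0.638 mA.
V_DS = V_DD − I_D·R_D = 15 − 0.638×1 = 14.4 V.
Saturation requires V_DS ≥ V_GS − V_t = 1.28 V; 14.4 ≥ 1.28 ✓.

I_D ≈ 0.64 mA, V_DS ≈ 14 V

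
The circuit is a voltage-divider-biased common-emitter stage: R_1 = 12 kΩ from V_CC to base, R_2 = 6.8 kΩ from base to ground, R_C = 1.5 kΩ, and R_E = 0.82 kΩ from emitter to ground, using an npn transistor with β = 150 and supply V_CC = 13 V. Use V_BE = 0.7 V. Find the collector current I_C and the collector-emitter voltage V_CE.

Thevenize the base divider: V_Th = V_CC·R_2/(R_1+R_2) = 13×6.8/18.8 = 4.7 V, R_Th = R_1‖R_2 = 4.34 kΩ.
Base-emitter loop: V_Th = I_B·R_Th + V_BE + (β+1)I_B·R_E, so I_B = (4.7 − 0.7) / (4.34 + 151×0.82) = 0.0312 mA.
I_C = β·I_B = 150×0.0312 = 4.68 mA, and I_E = (β+1)I_B = 4.72 mA.
V_CE = V_CC − I_C·R_C − I_E·R_E = 13 − 4.68×1.5 − 4.72×0.82 = 2.11 V.
V_CE = 2.11 V > 0.2 V confirms active-region operation.

I_C ≈ 4.7 mA, V_CE ≈ 2.1 V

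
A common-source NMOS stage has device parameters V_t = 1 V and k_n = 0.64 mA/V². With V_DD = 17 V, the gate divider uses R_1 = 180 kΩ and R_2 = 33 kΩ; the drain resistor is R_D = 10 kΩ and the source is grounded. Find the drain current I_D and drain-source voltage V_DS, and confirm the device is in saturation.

V_G = V_DD·R_2/(R_1+R_2) = 17×33/213 = 2.63 V. With the source grounded, V_GS = V_G = 2.63 V.
Assume saturation: I_D = (k_n/2)(V_GS − V_t)² = (0.64/2)×(2.63 − 1)² = 0.32×1.63² = 0.854 mA.
V_DS = V_DD − I_D·R_D = 17 − 0.854×10 = 8.46 V.
Saturation requires V_DS ≥ V_GS − V_t = 1.63 V; 8.46 ≥ 1.63 ✓.

I_D ≈ 0.85 mA, V_DS ≈ 8.5 V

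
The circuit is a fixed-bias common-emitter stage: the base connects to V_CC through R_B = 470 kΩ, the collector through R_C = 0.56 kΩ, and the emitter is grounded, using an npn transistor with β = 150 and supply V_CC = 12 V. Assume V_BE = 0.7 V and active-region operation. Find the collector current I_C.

I_C ≈ 3.6 mA

Base loop: V_CC = I_B·R_B + V_BE, so I_B = (12 − 0.7)/470 kΩ = 0.024 mA.
In the active region I_C = β·I_B = 150 × 0.024 = 3.61 mA.
Collector loop: V_CE = V_CC − I_C·R_C = 12 − 3.61×0.56 = 9.98 V.
Since V_CE = 9.98 V > V_CE(sat) ≈ 0.2 V, the transistor is in the active region as assumed.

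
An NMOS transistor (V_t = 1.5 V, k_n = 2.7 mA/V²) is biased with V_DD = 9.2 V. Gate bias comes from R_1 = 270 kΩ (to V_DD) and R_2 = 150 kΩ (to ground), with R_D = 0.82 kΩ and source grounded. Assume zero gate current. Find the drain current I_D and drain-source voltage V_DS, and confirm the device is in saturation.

V_G = V_DD·R_2/(R_1+R_2) = 9.2×150/420 = 3.29 V. With the source grounded, V_GS = V_G = 3.29 V.
Assume saturation: I_D = (k_n/2)(V_GS − V_t)² = (2.7/2)×(3.29 − 1.5)² = 1.35×1.79² = 4.3 mA.
V_DS = V_DD − I_D·R_D = 9.2 − 4.3×0.82 = 5.67 V.
Saturation requires V_DS ≥ V_GS − V_t = 1.79 V; 5.67 ≥ 1.79 ✓.

I_D ≈ 4.3 mA, V_DS ≈ 5.7 V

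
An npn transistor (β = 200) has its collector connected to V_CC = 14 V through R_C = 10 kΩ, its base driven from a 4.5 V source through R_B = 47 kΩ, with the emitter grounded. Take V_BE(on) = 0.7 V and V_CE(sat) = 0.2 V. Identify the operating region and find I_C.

Assume active: I_B = (4.5 − 0.7)/47 = 0.0809 mA, giving I_C = β·I_B = 16.2 mA.
But then V_CE = 14 − 16.2×10 = -148 V < V_CE(sat) = 0.2 V — impossible in the active region.
So the transistor is saturated. With V_CE = 0.2 V, I_C = (V_CC − 0.2)/R_C = 13.8/10 = 1.38 mA.
Check: β·I_B = 16.2 mA > I_C = 1.38 mA, confirming saturation.

saturation; I_C ≈ 1.4 mA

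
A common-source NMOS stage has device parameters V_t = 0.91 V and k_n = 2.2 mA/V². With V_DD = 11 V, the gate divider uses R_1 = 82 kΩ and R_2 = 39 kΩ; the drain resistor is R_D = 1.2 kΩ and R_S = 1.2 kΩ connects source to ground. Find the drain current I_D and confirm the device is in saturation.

V_G = V_DD·R_2/(R_1+R_2) = 11×39/121 = 3.55 V.
Assume saturation: I_D = (k_n/2)(V_GS − V_t)² with V_GS = V_G − I_D·R_S = 3.55 − 1.2·I_D.
Substituting gives 1.58·I_D² − 7.96·I_D + 7.64 = 0, with roots I_D = 1.29 or 3.73 mA.
The root I_D = 3.73 mA gives V_GS = -0.932 V ≤ V_t, so take I_D = 1.29 mA.
Then V_GS = 1.99 V and V_DS = V_DD − I_D(R_D+R_S) = 11 − 1.29×2.4 = 7.9 V.
Saturation requires V_DS ≥ V_GS − V_t = 1.08 V; 7.9 ≥ 1.08 ✓.

I_D ≈ 1.3 mA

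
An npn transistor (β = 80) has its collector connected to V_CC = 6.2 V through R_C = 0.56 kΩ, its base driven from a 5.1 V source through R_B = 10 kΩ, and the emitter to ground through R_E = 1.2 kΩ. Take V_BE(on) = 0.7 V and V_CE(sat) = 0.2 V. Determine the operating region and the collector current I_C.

active; I_C ≈ 3.3 mA

Assume active. Base-emitter loop: I_B = (V_BB − V_BE)/(R_B + (β+1)R_E) = (5.1 − 0.7)/(10 + 81×1.2) = 0.041 mA.
I_C = β·I_B = 80×0.041 = 3.28 mA.
V_CE = V_CC − I_C·R_C − I_E·R_E = 6.2 − 3.28×0.56 − 3.32×1.2 = 0.372 V > V_CE(sat), so the active-region assumption holds.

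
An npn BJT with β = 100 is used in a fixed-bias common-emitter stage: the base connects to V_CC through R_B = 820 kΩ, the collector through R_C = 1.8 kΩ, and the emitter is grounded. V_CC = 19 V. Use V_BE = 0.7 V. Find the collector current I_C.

Base loop: V_CC = I_B·R_B + V_BE, so I_B = (19 − 0.7)/820 kΩ = 0.0223 mA.
In the active region I_C = β·I_B = 100 × 0.0223 = 2.23 mA.
Collector loop: V_CE = V_CC − I_C·R_C = 19 − 2.23×1.8 = 15 V.
Since V_CE = 15 V > V_CE(sat) ≈ 0.2 V, the transistor is in the active region as assumed.

I_C ≈ 2.2 mA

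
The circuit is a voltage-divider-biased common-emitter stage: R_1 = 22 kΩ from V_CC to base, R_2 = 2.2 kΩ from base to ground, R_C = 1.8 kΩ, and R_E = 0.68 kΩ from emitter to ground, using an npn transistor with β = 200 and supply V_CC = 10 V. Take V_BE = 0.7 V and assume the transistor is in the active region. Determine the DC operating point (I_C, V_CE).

Thevenize the base divider: V_Th = V_CC·R_2/(R_1+R_2) = 10×2.2/24.2 = 0.909 V, R_Th = R_1‖R_2 = 2 kΩ.
Base-emitter loop: V_Th = I_B·R_Th + V_BE + (β+1)I_B·R_E, so I_B = (0.909 − 0.7) / (2 + 201×0.68) = 0.00151 mA.
I_C = β·I_B = 200×0.00151 = 0.302 mA, and I_E = (β+1)I_B = 0.303 mA.
V_CE = V_CC − I_C·R_C − I_E·R_E = 10 − 0.302×1.8 − 0.303×0.68 = 9.25 V.
V_CE = 9.25 V > 0.2 V confirms active-region operation.

I_C ≈ 0.3 mA, V_CE ≈ 9.3 V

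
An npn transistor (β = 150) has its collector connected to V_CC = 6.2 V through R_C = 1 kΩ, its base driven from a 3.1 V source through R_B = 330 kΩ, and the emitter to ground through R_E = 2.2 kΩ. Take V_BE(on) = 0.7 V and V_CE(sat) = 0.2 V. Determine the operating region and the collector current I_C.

Assume active. Base-emitter loop: I_B = (V_BB − V_BE)/(R_B + (β+1)R_E) = (3.1 − 0.7)/(330 + 151×2.2) = 0.00362 mA.
I_C = β·I_B = 150×0.00362 = 0.544 mA.
V_CE = V_CC − I_C·R_C − I_E·R_E = 6.2 − 0.544×1 − 0.547×2.2 = 4.45 V > V_CE(sat), so the active-region assumption holds.

active; I_C ≈ 0.54 mA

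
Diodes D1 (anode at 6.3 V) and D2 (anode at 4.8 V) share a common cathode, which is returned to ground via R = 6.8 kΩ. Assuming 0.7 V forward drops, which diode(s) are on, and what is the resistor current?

Assume both conduct. Then node N would need to be at both 6.3−0.7 = 5.6 V and 4.8−0.7 = 4.1 V, which is impossible.
Assume only D1 conducts: V_N = 6.3 − 0.7 = 5.6 V, so I_R = 5.6/6.8 = 0.824 mA.
Check D2: its anode-to-cathode voltage is 4.8 − 5.6 = -0.8 V < 0.7 V, so it is off. The assumption is consistent.

Only D1 conducts; I_R ≈ 0.82 mA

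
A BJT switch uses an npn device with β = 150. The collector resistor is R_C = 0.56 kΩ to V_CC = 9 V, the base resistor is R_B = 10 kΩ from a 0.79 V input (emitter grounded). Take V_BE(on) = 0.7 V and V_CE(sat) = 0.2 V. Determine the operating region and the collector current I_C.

active; I_C ≈ 1.4 mA

Assume active. Base-emitter loop: I_B = (V_BB − V_BE)/R_B = (0.79 − 0.7)/10 = 0.009 mA.
I_C = β·I_B = 150×0.009 = 1.35 mA.
V_CE = V_CC − I_C·R_C = 9 − 1.35×0.56 = 8.24 V > V_CE(sat), so the active-region assumption holds.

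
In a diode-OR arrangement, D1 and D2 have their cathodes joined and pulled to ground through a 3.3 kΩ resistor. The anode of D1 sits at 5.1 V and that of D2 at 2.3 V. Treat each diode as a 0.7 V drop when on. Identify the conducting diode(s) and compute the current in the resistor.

Only D1 conducts; I_R ≈ 1.3 mA

Assume both conduct. Then node N would need to be at both 5.1−0.7 = 4.4 V and 2.3−0.7 = 1.6 V, which is impossible.
Assume only D1 conducts: V_N = 5.1 − 0.7 = 4.4 V, so I_R = 4.4/3.3 = 1.33 mA.
Check D2: its anode-to-cathode voltage is 2.3 − 4.4 = -2.1 V < 0.7 V, so it is off. The assumption is consistent.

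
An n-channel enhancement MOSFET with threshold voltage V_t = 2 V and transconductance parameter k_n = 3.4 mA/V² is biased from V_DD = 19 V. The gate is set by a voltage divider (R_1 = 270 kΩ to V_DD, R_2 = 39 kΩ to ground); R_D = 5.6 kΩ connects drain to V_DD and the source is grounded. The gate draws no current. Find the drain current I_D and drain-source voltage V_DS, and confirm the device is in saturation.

I_D ≈ 0.27 mA, V_DS ≈ 17 V

V_G = V_DD·R_2/(R_1+R_2) = 19×39/309 = 2.4 V. With the source grounded, V_GS = V_G = 2.4 V.
Assume saturation: I_D = (k_n/2)(V_GS − V_t)² = (3.4/2)×(2.4 − 2)² = 1.7×0.398² = 0.269 mA.
V_DS = V_DD − I_D·R_D = 19 − 0.269×5.6 = 17.5 V.
Saturation requires V_DS ≥ V_GS − V_t = 0.398 V; 17.5 ≥ 0.398 ✓.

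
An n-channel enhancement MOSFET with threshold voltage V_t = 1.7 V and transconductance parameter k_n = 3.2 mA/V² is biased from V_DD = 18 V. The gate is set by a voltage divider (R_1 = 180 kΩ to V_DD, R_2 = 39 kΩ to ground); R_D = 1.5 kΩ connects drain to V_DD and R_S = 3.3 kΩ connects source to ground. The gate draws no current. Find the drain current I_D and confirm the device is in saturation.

V_G = V_DD·R_2/(R_1+R_2) = 18×39/219 = 3.21 V.
Assume saturation: I_D = (k_n/2)(V_GS − V_t)² with V_GS = V_G − I_D·R_S = 3.21 − 3.3·I_D.
Substituting gives 17.4·I_D² − 16.9·I_D + 3.63 = 0, with roots I_D = 0.321 or 0.649 mA.
The root I_D = 0.649 mA gives V_GS = 1.06 V ≤ V_t, so take I_D = 0.321 mA.
Then V_GS = 2.15 V and V_DS = V_DD − I_D(R_D+R_S) = 18 − 0.321×4.8 = 16.5 V.
Saturation requires V_DS ≥ V_GS − V_t = 0.448 V; 16.5 ≥ 0.448 ✓.

I_D ≈ 0.32 mA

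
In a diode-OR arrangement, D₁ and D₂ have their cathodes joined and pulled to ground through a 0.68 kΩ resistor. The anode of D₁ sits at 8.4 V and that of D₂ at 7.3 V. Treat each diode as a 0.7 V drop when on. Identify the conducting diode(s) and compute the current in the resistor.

Only D₁ conducts; I_R ≈ 11 mA

Assume both conduct. Then node N would need to be at both 8.4−0.7 = 7.7 V and 7.3−0.7 = 6.6 V, which is impossible.
Assume only D₁ conducts: V_N = 8.4 − 0.7 = 7.7 V, so I_R = 7.7/0.68 = 11.3 mA.
Check D₂: its anode-to-cathode voltage is 7.3 − 7.7 = -0.4 V < 0.7 V, so it is off. The assumption is consistent.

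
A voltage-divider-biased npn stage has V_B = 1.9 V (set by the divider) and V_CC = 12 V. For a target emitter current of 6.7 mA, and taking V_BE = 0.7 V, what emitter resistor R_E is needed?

V_E = V_B − V_BE = 1.9 − 0.7 = 1.2 V.
R_E = V_E / I_E = 1.2 / 6.7 = 0.179 kΩ.

R_E ≈ 0.18 kΩ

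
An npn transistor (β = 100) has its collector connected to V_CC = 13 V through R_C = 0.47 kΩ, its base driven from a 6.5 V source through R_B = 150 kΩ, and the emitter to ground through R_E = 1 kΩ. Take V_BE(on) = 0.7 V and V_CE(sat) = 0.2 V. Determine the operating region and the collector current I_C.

Assume active. Base-emitter loop: I_B = (V_BB − V_BE)/(R_B + (β+1)R_E) = (6.5 − 0.7)/(150 + 101×1) = 0.0231 mA.
I_C = β·I_B = 100×0.0231 = 2.31 mA.
V_CE = V_CC − I_C·R_C − I_E·R_E = 13 − 2.31×0.47 − 2.33×1 = 9.58 V > V_CE(sat), so the active-region assumption holds.

active; I_C ≈ 2.3 mA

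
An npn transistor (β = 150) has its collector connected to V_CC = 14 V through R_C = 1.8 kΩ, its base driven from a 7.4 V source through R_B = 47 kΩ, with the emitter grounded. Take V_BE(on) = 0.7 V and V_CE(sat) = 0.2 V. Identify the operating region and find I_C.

saturation; I_C ≈ 7.7 mA

Assume active: I_B = (7.4 − 0.7)/47 = 0.143 mA, giving I_C = β·I_B = 21.4 mA.
But then V_CE = 14 − 21.4×1.8 = -24.5 V < V_CE(sat) = 0.2 V — impossible in the active region.
So the transistor is saturated. With V_CE = 0.2 V, I_C = (V_CC − 0.2)/R_C = 13.8/1.8 = 7.67 mA.
Check: β·I_B = 21.4 mA > I_C = 7.67 mA, confirming saturation.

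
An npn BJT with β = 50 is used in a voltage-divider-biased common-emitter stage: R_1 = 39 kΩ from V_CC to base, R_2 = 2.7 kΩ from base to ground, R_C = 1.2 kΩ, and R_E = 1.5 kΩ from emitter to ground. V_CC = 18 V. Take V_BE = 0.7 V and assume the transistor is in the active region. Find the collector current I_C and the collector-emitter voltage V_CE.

I_C ≈ 0.29 mA, V_CE ≈ 17 V

Thevenize the base divider: V_Th = V_CC·R_2/(R_1+R_2) = 18×2.7/41.7 = 1.17 V, R_Th = R_1‖R_2 = 2.53 kΩ.
Base-emitter loop: V_Th = I_B·R_Th + V_BE + (β+1)I_B·R_E, so I_B = (1.17 − 0.7) / (2.53 + 51×1.5) = 0.00589 mA.
I_C = β·I_B = 50×0.00589 = 0.295 mA, and I_E = (β+1)I_B = 0.3 mA.
V_CE = V_CC − I_C·R_C − I_E·R_E = 18 − 0.295×1.2 − 0.3×1.5 = 17.2 V.
V_CE = 17.2 V > 0.2 V confirms active-region operation.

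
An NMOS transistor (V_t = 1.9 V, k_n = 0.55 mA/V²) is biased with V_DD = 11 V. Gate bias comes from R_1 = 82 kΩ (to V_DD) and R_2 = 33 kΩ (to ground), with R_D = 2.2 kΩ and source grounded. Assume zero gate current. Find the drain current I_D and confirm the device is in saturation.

V_G = V_DD·R_2/(R_1+R_2) = 11×33/115 = 3.16 V. With the source grounded, V_GS = V_G = 3.16 V.
Assume saturation: I_D = (k_n/2)(V_GS − V_t)² = (0.55/2)×(3.16 − 1.9)² = 0.275×1.26² = 0.434 mA.
V_DS = V_DD − I_D·R_D = 11 − 0.434×2.2 = 10 V.
Saturation requires V_DS ≥ V_GS − V_t = 1.26 V; 10 ≥ 1.26 ✓.

I_D ≈ 0.43 mA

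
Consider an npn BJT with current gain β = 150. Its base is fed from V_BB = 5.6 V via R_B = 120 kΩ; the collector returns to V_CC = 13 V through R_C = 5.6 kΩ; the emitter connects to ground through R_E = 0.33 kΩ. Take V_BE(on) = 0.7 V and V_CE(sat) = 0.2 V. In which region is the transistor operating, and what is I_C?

Assume active: I_B = (5.6 − 0.7)/(120 + 151×0.33) = 0.0289 mA, I_C = β·I_B = 4.33 mA.
Then V_CE = 13 − 4.33×5.6 − 4.36×0.33 = -12.7 V < 0.2 V — the active assumption fails.
Re-solve with V_CE = 0.2 V. KCL at the emitter: V_E/R_E = (V_BB−0.7−V_E)/R_B + (V_CC−0.2−V_E)/R_C, giving V_E = 0.723 V.
I_C = (V_CC − 0.2 − V_E)/R_C = (12.8 − 0.723)/5.6 = 2.16 mA.
Check: I_B = (4.9 − 0.723)/120 = 0.0348 mA, and β·I_B = 5.22 mA > I_C, confirming saturation.

saturation; I_C ≈ 2.2 mA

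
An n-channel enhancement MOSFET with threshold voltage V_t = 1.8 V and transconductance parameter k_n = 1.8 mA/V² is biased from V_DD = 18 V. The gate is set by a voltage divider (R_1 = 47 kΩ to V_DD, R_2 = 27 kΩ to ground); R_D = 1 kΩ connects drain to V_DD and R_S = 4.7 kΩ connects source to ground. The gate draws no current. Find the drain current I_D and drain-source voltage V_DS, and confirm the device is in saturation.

I_D ≈ 0.81 mA, V_DS ≈ 13 V

V_G = V_DD·R_2/(R_1+R_2) = 18×27/74 = 6.57 V.
Assume saturation: I_D = (k_n/2)(V_GS − V_t)² with V_GS = V_G − I_D·R_S = 6.57 − 4.7·I_D.
Substituting gives 19.9·I_D² − 41.3·I_D + 20.5 = 0, with roots I_D = 0.812 or 1.27 mA.
The root I_D = 1.27 mA gives V_GS = 0.614 V ≤ V_t, so take I_D = 0.812 mA.
Then V_GS = 2.75 V and V_DS = V_DD − I_D(R_D+R_S) = 18 − 0.812×5.7 = 13.4 V.
Saturation requires V_DS ≥ V_GS − V_t = 0.95 V; 13.4 ≥ 0.95 ✓.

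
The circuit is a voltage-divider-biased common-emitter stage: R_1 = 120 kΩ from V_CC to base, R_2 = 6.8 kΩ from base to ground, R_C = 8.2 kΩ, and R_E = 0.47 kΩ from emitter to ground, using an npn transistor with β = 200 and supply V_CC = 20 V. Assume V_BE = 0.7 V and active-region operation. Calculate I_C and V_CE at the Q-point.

I_C ≈ 0.74 mA, V_CE ≈ 14 V

Thevenize the base divider: V_Th = V_CC·R_2/(R_1+R_2) = 20×6.8/127 = 1.07 V, R_Th = R_1‖R_2 = 6.44 kΩ.
Base-emitter loop: V_Th = I_B·R_Th + V_BE + (β+1)I_B·R_E, so I_B = (1.07 − 0.7) / (6.44 + 201×0.47) = 0.00369 mA.
I_C = β·I_B = 200×0.00369 = 0.738 mA, and I_E = (β+1)I_B = 0.742 mA.
V_CE = V_CC − I_C·R_C − I_E·R_E = 20 − 0.738×8.2 − 0.742×0.47 = 13.6 V.
V_CE = 13.6 V > 0.2 V confirms active-region operation.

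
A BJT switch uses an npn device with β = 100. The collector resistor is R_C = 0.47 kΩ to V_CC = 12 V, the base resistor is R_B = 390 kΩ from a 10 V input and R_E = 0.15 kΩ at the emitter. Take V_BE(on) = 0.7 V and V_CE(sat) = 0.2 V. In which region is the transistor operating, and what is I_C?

Assume active. Base-emitter loop: I_B = (V_BB − V_BE)/(R_B + (β+1)R_E) = (10 − 0.7)/(390 + 101×0.15) = 0.023 mA.
I_C = β·I_B = 100×0.023 = 2.3 mA.
V_CE = V_CC − I_C·R_C − I_E·R_E = 12 − 2.3×0.47 − 2.32×0.15 = 10.6 V > V_CE(sat), so the active-region assumption holds.

active; I_C ≈ 2.3 mA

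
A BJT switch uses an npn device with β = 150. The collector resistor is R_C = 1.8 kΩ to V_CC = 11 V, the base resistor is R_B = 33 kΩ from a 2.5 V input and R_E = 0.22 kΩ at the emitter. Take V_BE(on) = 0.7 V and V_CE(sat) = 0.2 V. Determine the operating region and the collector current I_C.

active; I_C ≈ 4.1 mA

Assume active. Base-emitter loop: I_B = (V_BB − V_BE)/(R_B + (β+1)R_E) = (2.5 − 0.7)/(33 + 151×0.22) = 0.0272 mA.
I_C = β·I_B = 150×0.0272 = 4.08 mA.
V_CE = V_CC − I_C·R_C − I_E·R_E = 11 − 4.08×1.8 − 4.1×0.22 = 2.76 V > V_CE(sat), so the active-region assumption holds.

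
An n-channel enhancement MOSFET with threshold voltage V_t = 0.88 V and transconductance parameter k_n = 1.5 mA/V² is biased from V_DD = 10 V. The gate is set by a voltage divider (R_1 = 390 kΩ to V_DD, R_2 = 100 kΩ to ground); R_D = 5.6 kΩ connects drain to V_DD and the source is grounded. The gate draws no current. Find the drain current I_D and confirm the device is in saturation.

I_D ≈ 1 mA

V_G = V_DD·R_2/(R_1+R_2) = 10×100/490 = 2.04 V. With the source grounded, V_GS = V_G = 2.04 V.
Assume saturation: I_D = (k_n/2)(V_GS − V_t)² = (1.5/2)×(2.04 − 0.88)² = 0.75×1.16² = 1.01 mA.
V_DS = V_DD − I_D·R_D = 10 − 1.01×5.6 = 4.34 V.
Saturation requires V_DS ≥ V_GS − V_t = 1.16 V; 4.34 ≥ 1.16 ✓.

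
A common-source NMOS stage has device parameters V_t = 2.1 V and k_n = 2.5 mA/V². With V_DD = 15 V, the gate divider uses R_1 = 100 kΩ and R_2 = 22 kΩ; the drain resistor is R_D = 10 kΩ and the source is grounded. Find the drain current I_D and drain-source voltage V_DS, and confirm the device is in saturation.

V_G = V_DD·R_2/(R_1+R_2) = 15×22/122 = 2.7 V. With the source grounded, V_GS = V_G = 2.7 V.
Assume saturation: I_D = (k_n/2)(V_GS − V_t)² = (2.5/2)×(2.7 − 2.1)² = 1.25×0.605² = 0.457 mA.
V_DS = V_DD − I_D·R_D = 15 − 0.457×10 = 10.4 V.
Saturation requires V_DS ≥ V_GS − V_t = 0.605 V; 10.4 ≥ 0.605 ✓.

I_D ≈ 0.46 mA, V_DS ≈ 10 V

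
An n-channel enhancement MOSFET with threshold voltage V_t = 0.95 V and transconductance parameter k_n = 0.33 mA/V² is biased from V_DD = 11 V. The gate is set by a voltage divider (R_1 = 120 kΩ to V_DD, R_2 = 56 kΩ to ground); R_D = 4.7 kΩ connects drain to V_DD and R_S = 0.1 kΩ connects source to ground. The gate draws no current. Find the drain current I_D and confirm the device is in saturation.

V_G = V_DD·R_2/(R_1+R_2) = 11×56/176 = 3.5 V.
Assume saturation: I_D = (k_n/2)(V_GS − V_t)² with V_GS = V_G − I_D·R_S = 3.5 − 0.1·I_D.
Substituting gives 0.00165·I_D² − 1.08·I_D + 1.07 = 0, with roots I_D = 0.991 or 656 mA.
The root I_D = 656 mA gives V_GS = -62.1 V ≤ V_t, so take I_D = 0.991 mA.
Then V_GS = 3.4 V and V_DS = V_DD − I_D(R_D+R_S) = 11 − 0.991×4.8 = 6.24 V.
Saturation requires V_DS ≥ V_GS − V_t = 2.45 V; 6.24 ≥ 2.45 ✓.

I_D ≈ 0.99 mA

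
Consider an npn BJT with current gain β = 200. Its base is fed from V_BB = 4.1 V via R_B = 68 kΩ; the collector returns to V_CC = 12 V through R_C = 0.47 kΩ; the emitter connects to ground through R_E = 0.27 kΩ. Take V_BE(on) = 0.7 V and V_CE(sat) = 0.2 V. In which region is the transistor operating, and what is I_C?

active; I_C ≈ 5.6 mA

Assume active. Base-emitter loop: I_B = (V_BB − V_BE)/(R_B + (β+1)R_E) = (4.1 − 0.7)/(68 + 201×0.27) = 0.0278 mA.
I_C = β·I_B = 200×0.0278 = 5.56 mA.
V_CE = V_CC − I_C·R_C − I_E·R_E = 12 − 5.56×0.47 − 5.59×0.27 = 7.88 V > V_CE(sat), so the active-region assumption holds.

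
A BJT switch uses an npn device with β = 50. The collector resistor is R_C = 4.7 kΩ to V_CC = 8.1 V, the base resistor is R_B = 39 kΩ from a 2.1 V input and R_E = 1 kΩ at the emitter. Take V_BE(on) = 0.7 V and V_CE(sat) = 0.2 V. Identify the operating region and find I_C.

active; I_C ≈ 0.78 mA

Assume active. Base-emitter loop: I_B = (V_BB − V_BE)/(R_B + (β+1)R_E) = (2.1 − 0.7)/(39 + 51×1) = 0.0156 mA.
I_C = β·I_B = 50×0.0156 = 0.778 mA.
V_CE = V_CC − I_C·R_C − I_E·R_E = 8.1 − 0.778×4.7 − 0.793×1 = 3.65 V > V_CE(sat), so the active-region assumption holds.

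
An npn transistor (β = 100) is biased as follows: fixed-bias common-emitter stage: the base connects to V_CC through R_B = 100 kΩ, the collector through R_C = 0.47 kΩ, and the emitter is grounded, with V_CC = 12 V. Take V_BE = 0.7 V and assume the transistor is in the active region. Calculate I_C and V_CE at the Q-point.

I_C ≈ 11 mA, V_CE ≈ 6.7 V

Base loop: V_CC = I_B·R_B + V_BE, so I_B = (12 − 0.7)/100 kΩ = 0.113 mA.
In the active region I_C = β·I_B = 100 × 0.113 = 11.3 mA.
Collector loop: V_CE = V_CC − I_C·R_C = 12 − 11.3×0.47 = 6.69 V.
Since V_CE = 6.69 V > V_CE(sat) ≈ 0.2 V, the transistor is in the active region as assumed.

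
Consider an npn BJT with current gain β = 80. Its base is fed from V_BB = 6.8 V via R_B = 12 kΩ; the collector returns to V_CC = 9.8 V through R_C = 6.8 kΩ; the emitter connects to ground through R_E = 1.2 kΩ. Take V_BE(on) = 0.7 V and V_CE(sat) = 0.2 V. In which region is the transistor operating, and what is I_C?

saturation; I_C ≈ 1.1 mA

Assume active: I_B = (6.8 − 0.7)/(12 + 81×1.2) = 0.0559 mA, I_C = β·I_B = 4.47 mA.
Then V_CE = 9.8 − 4.47×6.8 − 4.52×1.2 = -26 V < 0.2 V — the active assumption fails.
Re-solve with V_CE = 0.2 V. KCL at the emitter: V_E/R_E = (V_BB−0.7−V_E)/R_B + (V_CC−0.2−V_E)/R_C, giving V_E = 1.81 V.
I_C = (V_CC − 0.2 − V_E)/R_C = (9.6 − 1.81)/6.8 = 1.15 mA.
Check: I_B = (6.1 − 1.81)/12 = 0.358 mA, and β·I_B = 28.6 mA > I_C, confirming saturation.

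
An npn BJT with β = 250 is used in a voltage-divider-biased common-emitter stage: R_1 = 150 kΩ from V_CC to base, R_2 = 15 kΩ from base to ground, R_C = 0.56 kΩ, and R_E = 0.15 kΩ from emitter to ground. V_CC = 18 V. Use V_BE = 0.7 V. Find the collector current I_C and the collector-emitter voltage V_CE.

Thevenize the base divider: V_Th = V_CC·R_2/(R_1+R_2) = 18×15/165 = 1.64 V, R_Th = R_1‖R_2 = 13.6 kΩ.
Base-emitter loop: V_Th = I_B·R_Th + V_BE + (β+1)I_B·R_E, so I_B = (1.64 − 0.7) / (13.6 + 251×0.15) = 0.0183 mA.
I_C = β·I_B = 250×0.0183 = 4.56 mA, and I_E = (β+1)I_B = 4.58 mA.
V_CE = V_CC − I_C·R_C − I_E·R_E = 18 − 4.56×0.56 − 4.58×0.15 = 14.8 V.
V_CE = 14.8 V > 0.2 V confirms active-region operation.

I_C ≈ 4.6 mA, V_CE ≈ 15 V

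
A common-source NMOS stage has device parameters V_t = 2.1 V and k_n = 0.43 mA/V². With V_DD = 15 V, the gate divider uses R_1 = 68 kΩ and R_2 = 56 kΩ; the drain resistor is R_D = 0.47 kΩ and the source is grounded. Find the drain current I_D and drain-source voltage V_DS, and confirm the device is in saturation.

I_D ≈ 4.7 mA, V_DS ≈ 13 V

V_G = V_DD·R_2/(R_1+R_2) = 15×56/124 = 6.77 V. With the source grounded, V_GS = V_G = 6.77 V.
Assume saturation: I_D = (k_n/2)(V_GS − V_t)² = (0.43/2)×(6.77 − 2.1)² = 0.215×4.67² = 4.7 mA.
V_DS = V_DD − I_D·R_D = 15 − 4.7×0.47 = 12.8 V.
Saturation requires V_DS ≥ V_GS − V_t = 4.67 V; 12.8 ≥ 4.67 ✓.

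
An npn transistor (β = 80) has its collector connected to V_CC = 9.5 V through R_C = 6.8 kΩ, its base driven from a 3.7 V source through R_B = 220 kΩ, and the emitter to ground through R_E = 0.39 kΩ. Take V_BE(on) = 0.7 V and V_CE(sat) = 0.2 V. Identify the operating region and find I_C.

Assume active. Base-emitter loop: I_B = (V_BB − V_BE)/(R_B + (β+1)R_E) = (3.7 − 0.7)/(220 + 81×0.39) = 0.0119 mA.
I_C = β·I_B = 80×0.0119 = 0.954 mA.
V_CE = V_CC − I_C·R_C − I_E·R_E = 9.5 − 0.954×6.8 − 0.966×0.39 = 2.64 V > V_CE(sat), so the active-region assumption holds.

active; I_C ≈ 0.95 mA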